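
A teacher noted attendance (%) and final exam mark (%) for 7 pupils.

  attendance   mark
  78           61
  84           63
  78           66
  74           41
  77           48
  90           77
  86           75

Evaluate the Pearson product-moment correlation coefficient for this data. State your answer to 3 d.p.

0.872

n = 7, Σx = 567, Σy = 431, Σx² = 46125, Σy² = 27585, Σxy = 35308
nΣxy − ΣxΣy = 247156 − 244377 = 2779
nΣx² − (Σx)² = 322875 − 321489 = 1386; nΣy² − (Σy)² = 193095 − 185761 = 7334
r = 2779 / √(1386 × 7334) = 2779 / 3188.2478 ≈ 0.872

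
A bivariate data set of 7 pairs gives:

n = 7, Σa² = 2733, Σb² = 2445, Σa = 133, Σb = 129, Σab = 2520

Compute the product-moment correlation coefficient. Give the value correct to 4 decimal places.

0.5842

r = (nΣab − ΣaΣb) / √[(nΣa² − (Σa)²)(nΣb² − (Σb)²)]
Numerator: 7×2520 − 133×129 = 483
Denominator: √[(19131 − 17689)(17115 − 16641)] = √[1442 × 474] = 826.7454
r = 483 / 826.7454 ≈ 0.5842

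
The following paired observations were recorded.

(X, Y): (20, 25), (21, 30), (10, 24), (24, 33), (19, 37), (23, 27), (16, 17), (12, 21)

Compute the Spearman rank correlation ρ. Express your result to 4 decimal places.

Rank X: 5, 6, 1, 8, 4, 7, 3, 2
Rank Y: 4, 6, 3, 7, 8, 5, 1, 2
d = rank(X) − rank(Y): 1, 0, -2, 1, -4, 2, 2, 0; Σd² = 30
ρ = 1 − 6Σd² / [n(n²−1)] = 1 − 6×30 / (8×63) = 1 − 180/504 ≈ 0.6429

0.6429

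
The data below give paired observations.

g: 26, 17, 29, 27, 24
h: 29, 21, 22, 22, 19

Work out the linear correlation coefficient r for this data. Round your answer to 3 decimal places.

n = 5, Σg = 123, Σh = 113, Σg² = 3111, Σh² = 2611, Σgh = 2799
nΣgh − ΣgΣh = 13995 − 13899 = 96
nΣg² − (Σg)² = 15555 − 15129 = 426; nΣh² − (Σh)² = 13055 − 12769 = 286
r = 96 / √(426 × 286) = 96 / 349.0501 ≈ 0.275

0.275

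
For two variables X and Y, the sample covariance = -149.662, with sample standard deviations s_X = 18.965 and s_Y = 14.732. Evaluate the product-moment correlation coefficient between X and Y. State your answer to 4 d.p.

r = Cov(X,Y) / (s_X · s_Y) = -149.662 / (18.965 × 14.732)
  = -149.662 / 279.3924 ≈ -0.5357

-0.5357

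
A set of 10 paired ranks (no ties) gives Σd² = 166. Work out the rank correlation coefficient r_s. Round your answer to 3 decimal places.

-0.006

ρ = 1 − 6Σd² / [n(n²−1)] = 1 − 6×166 / (10×99)
  = 1 − 996/990 = 1 − 1.0061 ≈ -0.006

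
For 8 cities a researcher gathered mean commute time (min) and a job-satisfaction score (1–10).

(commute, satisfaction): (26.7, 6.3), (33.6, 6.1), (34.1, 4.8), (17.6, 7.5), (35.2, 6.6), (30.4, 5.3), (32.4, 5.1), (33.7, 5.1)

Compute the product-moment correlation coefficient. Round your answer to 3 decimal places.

-0.688

n = 8, Σx = 243.7, Σy = 46.8, Σx² = 7663.07, Σy² = 279.86, Σxy = 1399.4
nΣxy − ΣxΣy = 11195.2 − 11405.16 = -209.96
nΣx² − (Σx)² = 61304.56 − 59389.69 = 1914.87; nΣy² − (Σy)² = 2238.88 − 2190.24 = 48.64
r = -209.96 / √(1914.87 × 48.64) = -209.96 / 305.1873 ≈ -0.688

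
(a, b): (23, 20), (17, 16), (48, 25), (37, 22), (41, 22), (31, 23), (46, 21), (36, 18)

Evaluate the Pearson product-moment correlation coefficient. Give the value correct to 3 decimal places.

n = 8, Σa = 279, Σb = 167, Σa² = 10545, Σb² = 3543, Σab = 5975
nΣab − ΣaΣb = 47800 − 46593 = 1207
nΣa² − (Σa)² = 84360 − 77841 = 6519; nΣb² − (Σb)² = 28344 − 27889 = 455
r = 1207 / √(6519 × 455) = 1207 / 1722.2500 ≈ 0.701

0.701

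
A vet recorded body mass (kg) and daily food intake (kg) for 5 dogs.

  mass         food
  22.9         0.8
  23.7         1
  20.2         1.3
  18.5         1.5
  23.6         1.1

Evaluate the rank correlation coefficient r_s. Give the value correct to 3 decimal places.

-0.700

Rank mass: 3, 5, 2, 1, 4
Rank food: 1, 2, 4, 5, 3
d = rank(mass) − rank(food): 2, 3, -2, -4, 1; Σd² = 34
ρ = 1 − 6Σd² / [n(n²−1)] = 1 − 6×34 / (5×24) = 1 − 204/120 ≈ -0.700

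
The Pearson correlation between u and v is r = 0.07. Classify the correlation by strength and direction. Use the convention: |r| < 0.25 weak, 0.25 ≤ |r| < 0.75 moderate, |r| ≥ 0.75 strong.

weak positive

r = 0.07 > 0 so the relationship is positive.
|r| = 0.07, which falls in the weak range.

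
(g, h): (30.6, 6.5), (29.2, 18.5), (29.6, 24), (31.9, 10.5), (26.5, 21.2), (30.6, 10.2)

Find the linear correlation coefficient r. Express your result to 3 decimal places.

n = 6, Σg = 178.4, Σh = 90.9, Σg² = 5321.38, Σh² = 1624.23, Σgh = 2658.37
nΣgh − ΣgΣh = 15950.22 − 16216.56 = -266.34
nΣg² − (Σg)² = 31928.28 − 31826.56 = 101.72; nΣh² − (Σh)² = 9745.38 − 8262.81 = 1482.57
r = -266.34 / √(101.72 × 1482.57) = -266.34 / 388.3388 ≈ -0.686

-0.686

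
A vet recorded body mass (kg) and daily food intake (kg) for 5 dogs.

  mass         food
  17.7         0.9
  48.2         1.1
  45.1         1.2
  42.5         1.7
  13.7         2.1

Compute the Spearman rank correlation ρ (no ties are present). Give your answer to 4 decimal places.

-0.4000

Rank mass: 2, 5, 4, 3, 1
Rank food: 1, 2, 3, 4, 5
d = rank(mass) − rank(food): 1, 3, 1, -1, -4; Σd² = 28
ρ = 1 − 6Σd² / [n(n²−1)] = 1 − 6×28 / (5×24) = 1 − 168/120 ≈ -0.4000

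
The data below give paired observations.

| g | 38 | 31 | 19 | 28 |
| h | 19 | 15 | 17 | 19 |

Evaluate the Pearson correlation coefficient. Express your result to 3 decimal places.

0.265

n = 4, Σg = 116, Σh = 70, Σg² = 3550, Σh² = 1236, Σgh = 2042
nΣgh − ΣgΣh = 8168 − 8120 = 48
nΣg² − (Σg)² = 14200 − 13456 = 744; nΣh² − (Σh)² = 4944 − 4900 = 44
r = 48 / √(744 × 44) = 48 / 180.9309 ≈ 0.265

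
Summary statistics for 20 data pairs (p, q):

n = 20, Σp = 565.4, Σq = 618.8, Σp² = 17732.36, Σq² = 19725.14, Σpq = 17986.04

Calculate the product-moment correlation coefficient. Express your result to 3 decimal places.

0.489

r = (nΣpq − ΣpΣq) / √[(nΣp² − (Σp)²)(nΣq² − (Σq)²)]
Numerator: 20×17986.04 − 565.4×618.8 = 9851.28
Denominator: √[(354647.2 − 319677.16)(394502.8 − 382913.44)] = √[34970.04 × 11589.36] = 20131.5768
r = 9851.28 / 20131.5768 ≈ 0.489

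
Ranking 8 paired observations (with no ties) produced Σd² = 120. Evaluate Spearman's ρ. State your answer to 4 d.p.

ρ = 1 − 6Σd² / [n(n²−1)] = 1 − 6×120 / (8×63)
  = 1 − 720/504 = 1 − 1.42857 ≈ -0.4286

-0.4286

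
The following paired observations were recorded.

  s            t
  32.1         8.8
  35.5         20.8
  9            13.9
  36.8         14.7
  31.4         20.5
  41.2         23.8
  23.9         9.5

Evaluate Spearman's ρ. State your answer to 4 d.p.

Rank s: 4, 5, 1, 6, 3, 7, 2
Rank t: 1, 6, 3, 4, 5, 7, 2
d = rank(s) − rank(t): 3, -1, -2, 2, -2, 0, 0; Σd² = 22
ρ = 1 − 6Σd² / [n(n²−1)] = 1 − 6×22 / (7×48) = 1 − 132/336 ≈ 0.6071

0.6071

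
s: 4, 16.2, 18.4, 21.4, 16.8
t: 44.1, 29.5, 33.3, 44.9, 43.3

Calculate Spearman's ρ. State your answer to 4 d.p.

0.3000

Rank s: 1, 2, 4, 5, 3
Rank t: 4, 1, 2, 5, 3
d = rank(s) − rank(t): -3, 1, 2, 0, 0; Σd² = 14
ρ = 1 − 6Σd² / [n(n²−1)] = 1 − 6×14 / (5×24) = 1 − 84/120 ≈ 0.3000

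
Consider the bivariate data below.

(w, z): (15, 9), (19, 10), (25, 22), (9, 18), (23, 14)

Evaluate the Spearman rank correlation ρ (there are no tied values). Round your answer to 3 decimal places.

Rank w: 2, 3, 5, 1, 4
Rank z: 1, 2, 5, 4, 3
d = rank(w) − rank(z): 1, 1, 0, -3, 1; Σd² = 12
ρ = 1 − 6Σd² / [n(n²−1)] = 1 − 6×12 / (5×24) = 1 − 72/120 ≈ 0.400

0.400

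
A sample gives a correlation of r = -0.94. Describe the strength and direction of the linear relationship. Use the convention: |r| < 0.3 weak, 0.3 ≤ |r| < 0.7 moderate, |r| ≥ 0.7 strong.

r = -0.94 < 0 so the relationship is negative.
|r| = 0.94, which falls in the strong range.

strong negative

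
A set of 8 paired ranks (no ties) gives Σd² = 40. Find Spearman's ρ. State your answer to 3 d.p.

ρ = 1 − 6Σd² / [n(n²−1)] = 1 − 6×40 / (8×63)
  = 1 − 240/504 = 1 − 0.4762 ≈ 0.524

0.524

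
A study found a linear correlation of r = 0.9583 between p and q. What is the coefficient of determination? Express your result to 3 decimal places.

0.918

r² = (0.9583)² = 0.918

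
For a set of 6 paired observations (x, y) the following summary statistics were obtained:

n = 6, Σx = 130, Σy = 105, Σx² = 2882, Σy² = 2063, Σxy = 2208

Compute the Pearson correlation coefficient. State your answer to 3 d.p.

r = (nΣxy − ΣxΣy) / √[(nΣx² − (Σx)²)(nΣy² − (Σy)²)]
Numerator: 6×2208 − 130×105 = -402
Denominator: √[(17292 − 16900)(12378 − 11025)] = √[392 × 1353] = 728.2692
r = -402 / 728.2692 ≈ -0.552

-0.552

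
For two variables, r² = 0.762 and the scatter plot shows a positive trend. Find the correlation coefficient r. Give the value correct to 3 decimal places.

0.873

|r| = √0.762 = 0.873
The association is positive, so r = 0.873.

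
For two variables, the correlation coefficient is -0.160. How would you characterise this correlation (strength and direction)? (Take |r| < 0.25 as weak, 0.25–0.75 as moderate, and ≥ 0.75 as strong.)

r = -0.160 < 0 so the relationship is negative.
|r| = 0.160, which falls in the weak range.

weak negative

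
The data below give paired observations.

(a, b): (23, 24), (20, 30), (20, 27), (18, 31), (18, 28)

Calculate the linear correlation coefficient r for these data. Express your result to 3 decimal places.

n = 5, Σa = 99, Σb = 140, Σa² = 1977, Σb² = 3950, Σab = 2754
nΣab − ΣaΣb = 13770 − 13860 = -90
nΣa² − (Σa)² = 9885 − 9801 = 84; nΣb² − (Σb)² = 19750 − 19600 = 150
r = -90 / √(84 × 150) = -90 / 112.2497 ≈ -0.802

-0.802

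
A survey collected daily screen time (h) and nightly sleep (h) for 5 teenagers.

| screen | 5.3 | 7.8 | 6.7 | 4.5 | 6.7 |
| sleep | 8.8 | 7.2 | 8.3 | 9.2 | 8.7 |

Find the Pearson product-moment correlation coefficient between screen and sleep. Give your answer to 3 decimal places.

-0.892

n = 5, Σx = 31, Σy = 42.2, Σx² = 198.96, Σy² = 358.5, Σxy = 258.1
nΣxy − ΣxΣy = 1290.5 − 1308.2 = -17.7
nΣx² − (Σx)² = 994.8 − 961 = 33.8; nΣy² − (Σy)² = 1792.5 − 1780.84 = 11.66
r = -17.7 / √(33.8 × 11.66) = -17.7 / 19.8522 ≈ -0.892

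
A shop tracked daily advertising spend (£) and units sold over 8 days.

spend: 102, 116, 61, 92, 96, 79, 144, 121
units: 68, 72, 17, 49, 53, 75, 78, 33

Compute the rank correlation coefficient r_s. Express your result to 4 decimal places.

0.4048

Rank spend: 5, 6, 1, 3, 4, 2, 8, 7
Rank units: 5, 6, 1, 3, 4, 7, 8, 2
d = rank(spend) − rank(units): 0, 0, 0, 0, 0, -5, 0, 5; Σd² = 50
ρ = 1 − 6Σd² / [n(n²−1)] = 1 − 6×50 / (8×63) = 1 − 300/504 ≈ 0.4048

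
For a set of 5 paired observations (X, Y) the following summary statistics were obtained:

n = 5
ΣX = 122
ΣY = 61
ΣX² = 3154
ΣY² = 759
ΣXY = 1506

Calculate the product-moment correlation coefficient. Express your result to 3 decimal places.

0.344

r = (nΣXY − ΣXΣY) / √[(nΣX² − (ΣX)²)(nΣY² − (ΣY)²)]
Numerator: 5×1506 − 122×61 = 88
Denominator: √[(15770 − 14884)(3795 − 3721)] = √[886 × 74] = 256.0547
r = 88 / 256.0547 ≈ 0.344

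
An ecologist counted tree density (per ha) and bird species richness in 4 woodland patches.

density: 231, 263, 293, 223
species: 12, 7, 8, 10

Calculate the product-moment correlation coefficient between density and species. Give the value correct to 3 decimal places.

-0.729

n = 4, Σx = 1010, Σy = 37, Σx² = 258108, Σy² = 357, Σxy = 9187
nΣxy − ΣxΣy = 36748 − 37370 = -622
nΣx² − (Σx)² = 1032432 − 1020100 = 12332; nΣy² − (Σy)² = 1428 − 1369 = 59
r = -622 / √(12332 × 59) = -622 / 852.9877 ≈ -0.729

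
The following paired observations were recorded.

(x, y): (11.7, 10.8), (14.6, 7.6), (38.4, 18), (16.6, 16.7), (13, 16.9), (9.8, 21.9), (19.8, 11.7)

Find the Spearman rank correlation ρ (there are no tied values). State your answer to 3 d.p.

-0.071

Rank x: 2, 4, 7, 5, 3, 1, 6
Rank y: 2, 1, 6, 4, 5, 7, 3
d = rank(x) − rank(y): 0, 3, 1, 1, -2, -6, 3; Σd² = 60
ρ = 1 − 6Σd² / [n(n²−1)] = 1 − 6×60 / (7×48) = 1 − 360/336 ≈ -0.071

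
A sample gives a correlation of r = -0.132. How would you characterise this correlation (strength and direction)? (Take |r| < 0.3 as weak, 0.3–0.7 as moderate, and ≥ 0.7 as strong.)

r = -0.132 < 0 so the relationship is negative.
|r| = 0.132, which falls in the weak range.

weak negative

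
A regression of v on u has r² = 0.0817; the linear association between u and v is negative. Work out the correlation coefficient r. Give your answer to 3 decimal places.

|r| = √0.0817 = 0.286
The association is negative, so r = −0.286.

-0.286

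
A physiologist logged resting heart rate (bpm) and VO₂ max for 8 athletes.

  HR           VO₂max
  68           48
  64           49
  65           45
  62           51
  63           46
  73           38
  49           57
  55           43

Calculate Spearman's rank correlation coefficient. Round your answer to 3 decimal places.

Rank HR: 7, 5, 6, 3, 4, 8, 1, 2
Rank VO₂max: 5, 6, 3, 7, 4, 1, 8, 2
d = rank(HR) − rank(VO₂max): 2, -1, 3, -4, 0, 7, -7, 0; Σd² = 128
ρ = 1 − 6Σd² / [n(n²−1)] = 1 − 6×128 / (8×63) = 1 − 768/504 ≈ -0.524

-0.524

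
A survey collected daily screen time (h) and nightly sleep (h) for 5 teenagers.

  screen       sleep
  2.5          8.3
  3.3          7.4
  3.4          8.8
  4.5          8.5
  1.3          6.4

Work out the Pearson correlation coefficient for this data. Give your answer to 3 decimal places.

n = 5, Σx = 15, Σy = 39.4, Σx² = 50.64, Σy² = 314.3, Σxy = 121.66
nΣxy − ΣxΣy = 608.3 − 591 = 17.3
nΣx² − (Σx)² = 253.2 − 225 = 28.2; nΣy² − (Σy)² = 1571.5 − 1552.36 = 19.14
r = 17.3 / √(28.2 × 19.14) = 17.3 / 23.2325 ≈ 0.745

0.745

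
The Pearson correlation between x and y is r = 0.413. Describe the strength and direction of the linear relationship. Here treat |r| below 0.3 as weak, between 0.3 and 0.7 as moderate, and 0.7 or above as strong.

moderate positive

r = 0.413 > 0 so the relationship is positive.
|r| = 0.413, which falls in the moderate range.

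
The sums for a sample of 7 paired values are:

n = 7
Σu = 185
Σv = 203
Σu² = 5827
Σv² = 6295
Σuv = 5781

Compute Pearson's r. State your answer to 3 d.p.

r = (nΣuv − ΣuΣv) / √[(nΣu² − (Σu)²)(nΣv² − (Σv)²)]
Numerator: 7×5781 − 185×203 = 2912
Denominator: √[(40789 − 34225)(44065 − 41209)] = √[6564 × 2856] = 4329.7557
r = 2912 / 4329.7557 ≈ 0.673

0.673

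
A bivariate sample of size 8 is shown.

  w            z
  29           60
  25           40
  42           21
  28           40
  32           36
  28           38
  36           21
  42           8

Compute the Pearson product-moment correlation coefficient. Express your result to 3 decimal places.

-0.815

n = 8, Σw = 262, Σz = 264, Σw² = 8882, Σz² = 10486, Σwz = 8050
nΣwz − ΣwΣz = 64400 − 69168 = -4768
nΣw² − (Σw)² = 71056 − 68644 = 2412; nΣz² − (Σz)² = 83888 − 69696 = 14192
r = -4768 / √(2412 × 14192) = -4768 / 5850.7353 ≈ -0.815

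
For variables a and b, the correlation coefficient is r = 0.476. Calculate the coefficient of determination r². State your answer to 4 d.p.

0.2266

r² = (0.476)² = 0.2266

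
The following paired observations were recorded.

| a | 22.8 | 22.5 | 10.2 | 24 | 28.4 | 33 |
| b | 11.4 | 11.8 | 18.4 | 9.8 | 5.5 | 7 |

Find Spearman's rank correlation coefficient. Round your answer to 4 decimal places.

-0.9429

Rank a: 3, 2, 1, 4, 5, 6
Rank b: 4, 5, 6, 3, 1, 2
d = rank(a) − rank(b): -1, -3, -5, 1, 4, 4; Σd² = 68
ρ = 1 − 6Σd² / [n(n²−1)] = 1 − 6×68 / (6×35) = 1 − 408/210 ≈ -0.9429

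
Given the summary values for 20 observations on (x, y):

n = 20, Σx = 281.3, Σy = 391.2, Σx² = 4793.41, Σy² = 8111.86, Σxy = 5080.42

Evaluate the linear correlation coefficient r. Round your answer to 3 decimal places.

r = (nΣxy − ΣxΣy) / √[(nΣx² − (Σx)²)(nΣy² − (Σy)²)]
Numerator: 20×5080.42 − 281.3×391.2 = -8436.16
Denominator: √[(95868.2 − 79129.69)(162237.2 − 153037.44)] = √[16738.51 × 9199.76] = 12409.2818
r = -8436.16 / 12409.2818 ≈ -0.680

-0.680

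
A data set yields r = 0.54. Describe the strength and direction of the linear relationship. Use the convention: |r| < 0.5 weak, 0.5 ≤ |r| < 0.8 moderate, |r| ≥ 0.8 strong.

moderate positive

r = 0.54 > 0 so the relationship is positive.
|r| = 0.54, which falls in the moderate range.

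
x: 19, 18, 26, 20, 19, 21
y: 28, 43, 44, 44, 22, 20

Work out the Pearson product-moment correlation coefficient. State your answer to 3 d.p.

n = 6, Σx = 123, Σy = 201, Σx² = 2563, Σy² = 7389, Σxy = 4168
nΣxy − ΣxΣy = 25008 − 24723 = 285
nΣx² − (Σx)² = 15378 − 15129 = 249; nΣy² − (Σy)² = 44334 − 40401 = 3933
r = 285 / √(249 × 3933) = 285 / 989.6045 ≈ 0.288

0.288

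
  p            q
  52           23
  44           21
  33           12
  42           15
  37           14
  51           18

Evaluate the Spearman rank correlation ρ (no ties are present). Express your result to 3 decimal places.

Rank p: 6, 4, 1, 3, 2, 5
Rank q: 6, 5, 1, 3, 2, 4
d = rank(p) − rank(q): 0, -1, 0, 0, 0, 1; Σd² = 2
ρ = 1 − 6Σd² / [n(n²−1)] = 1 − 6×2 / (6×35) = 1 − 12/210 ≈ 0.943

0.943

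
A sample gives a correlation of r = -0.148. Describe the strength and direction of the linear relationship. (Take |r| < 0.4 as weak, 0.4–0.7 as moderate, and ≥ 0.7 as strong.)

weak negative

r = -0.148 < 0 so the relationship is negative.
|r| = 0.148, which falls in the weak range.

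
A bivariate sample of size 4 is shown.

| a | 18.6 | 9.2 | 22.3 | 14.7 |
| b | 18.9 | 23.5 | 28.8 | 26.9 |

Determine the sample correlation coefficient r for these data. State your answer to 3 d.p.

0.222

n = 4, Σa = 64.8, Σb = 98.1, Σa² = 1143.98, Σb² = 2462.51, Σab = 1605.41
nΣab − ΣaΣb = 6421.64 − 6356.88 = 64.76
nΣa² − (Σa)² = 4575.92 − 4199.04 = 376.88; nΣb² − (Σb)² = 9850.04 − 9623.61 = 226.43
r = 64.76 / √(376.88 × 226.43) = 64.76 / 292.1249 ≈ 0.222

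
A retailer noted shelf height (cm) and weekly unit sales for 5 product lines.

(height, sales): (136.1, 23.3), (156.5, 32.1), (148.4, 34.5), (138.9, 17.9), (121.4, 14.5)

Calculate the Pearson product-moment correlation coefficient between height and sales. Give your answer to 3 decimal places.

n = 5, Σx = 701.3, Σy = 122.3, Σx² = 99069.19, Σy² = 3294.21, Σxy = 17561.19
nΣxy − ΣxΣy = 87805.95 − 85768.99 = 2036.96
nΣx² − (Σx)² = 495345.95 − 491821.69 = 3524.26; nΣy² − (Σy)² = 16471.05 − 14957.29 = 1513.76
r = 2036.96 / √(3524.26 × 1513.76) = 2036.96 / 2309.7367 ≈ 0.882

0.882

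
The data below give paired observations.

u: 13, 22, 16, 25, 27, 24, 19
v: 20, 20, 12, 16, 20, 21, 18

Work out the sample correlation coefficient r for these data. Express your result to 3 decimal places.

0.300

n = 7, Σu = 146, Σv = 127, Σu² = 3200, Σv² = 2365, Σuv = 2678
nΣuv − ΣuΣv = 18746 − 18542 = 204
nΣu² − (Σu)² = 22400 − 21316 = 1084; nΣv² − (Σv)² = 16555 − 16129 = 426
r = 204 / √(1084 × 426) = 204 / 679.5469 ≈ 0.300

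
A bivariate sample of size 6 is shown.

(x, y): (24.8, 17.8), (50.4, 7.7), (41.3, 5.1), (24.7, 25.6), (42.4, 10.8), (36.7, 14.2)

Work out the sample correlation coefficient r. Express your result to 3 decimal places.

n = 6, Σx = 220.3, Σy = 81.2, Σx² = 8615.63, Σy² = 1375.78, Σxy = 2651.53
nΣxy − ΣxΣy = 15909.18 − 17888.36 = -1979.18
nΣx² − (Σx)² = 51693.78 − 48532.09 = 3161.69; nΣy² − (Σy)² = 8254.68 − 6593.44 = 1661.24
r = -1979.18 / √(3161.69 × 1661.24) = -1979.18 / 2291.7953 ≈ -0.864

-0.864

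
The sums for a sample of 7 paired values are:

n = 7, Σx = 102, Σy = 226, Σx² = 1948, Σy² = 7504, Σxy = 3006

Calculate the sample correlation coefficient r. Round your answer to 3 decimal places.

-0.928

r = (nΣxy − ΣxΣy) / √[(nΣx² − (Σx)²)(nΣy² − (Σy)²)]
Numerator: 7×3006 − 102×226 = -2010
Denominator: √[(13636 − 10404)(52528 − 51076)] = √[3232 × 1452] = 2166.3019
r = -2010 / 2166.3019 ≈ -0.928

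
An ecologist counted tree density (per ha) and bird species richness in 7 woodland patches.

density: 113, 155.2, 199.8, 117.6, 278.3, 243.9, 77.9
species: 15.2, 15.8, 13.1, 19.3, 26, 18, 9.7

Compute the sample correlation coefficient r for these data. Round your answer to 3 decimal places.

n = 7, Σx = 1185.7, Σy = 117.1, Σx² = 233612.35, Σy² = 2118.87, Σxy = 21438.45
nΣxy − ΣxΣy = 150069.15 − 138845.47 = 11223.68
nΣx² − (Σx)² = 1635286.45 − 1405884.49 = 229401.96; nΣy² − (Σy)² = 14832.09 − 13712.41 = 1119.68
r = 11223.68 / √(229401.96 × 1119.68) = 11223.68 / 16026.7522 ≈ 0.700

0.700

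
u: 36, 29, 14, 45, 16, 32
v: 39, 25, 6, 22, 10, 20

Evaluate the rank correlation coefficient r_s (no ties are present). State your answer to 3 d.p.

0.714

Rank u: 5, 3, 1, 6, 2, 4
Rank v: 6, 5, 1, 4, 2, 3
d = rank(u) − rank(v): -1, -2, 0, 2, 0, 1; Σd² = 10
ρ = 1 − 6Σd² / [n(n²−1)] = 1 − 6×10 / (6×35) = 1 − 60/210 ≈ 0.714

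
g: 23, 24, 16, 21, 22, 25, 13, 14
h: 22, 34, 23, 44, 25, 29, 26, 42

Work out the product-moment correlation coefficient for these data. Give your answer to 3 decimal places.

n = 8, Σg = 158, Σh = 245, Σg² = 3276, Σh² = 8011, Σgh = 4815
nΣgh − ΣgΣh = 38520 − 38710 = -190
nΣg² − (Σg)² = 26208 − 24964 = 1244; nΣh² − (Σh)² = 64088 − 60025 = 4063
r = -190 / √(1244 × 4063) = -190 / 2248.1931 ≈ -0.085

-0.085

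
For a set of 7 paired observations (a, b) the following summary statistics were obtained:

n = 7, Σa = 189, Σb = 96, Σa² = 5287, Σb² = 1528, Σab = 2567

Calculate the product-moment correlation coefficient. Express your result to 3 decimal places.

r = (nΣab − ΣaΣb) / √[(nΣa² − (Σa)²)(nΣb² − (Σb)²)]
Numerator: 7×2567 − 189×96 = -175
Denominator: √[(37009 − 35721)(10696 − 9216)] = √[1288 × 1480] = 1380.6665
r = -175 / 1380.6665 ≈ -0.127

-0.127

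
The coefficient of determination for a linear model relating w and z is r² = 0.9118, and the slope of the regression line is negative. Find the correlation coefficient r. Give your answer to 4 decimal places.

|r| = √0.9118 = 0.9549
The association is negative, so r = −0.9549.

-0.9549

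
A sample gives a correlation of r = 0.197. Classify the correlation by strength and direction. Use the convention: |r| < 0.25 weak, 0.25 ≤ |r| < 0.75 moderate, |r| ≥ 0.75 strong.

weak positive

r = 0.197 > 0 so the relationship is positive.
|r| = 0.197, which falls in the weak range.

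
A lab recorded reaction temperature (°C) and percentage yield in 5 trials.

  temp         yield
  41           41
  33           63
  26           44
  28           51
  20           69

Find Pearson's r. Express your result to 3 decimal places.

-0.579

n = 5, Σx = 148, Σy = 268, Σx² = 4630, Σy² = 14948, Σxy = 7712
nΣxy − ΣxΣy = 38560 − 39664 = -1104
nΣx² − (Σx)² = 23150 − 21904 = 1246; nΣy² − (Σy)² = 74740 − 71824 = 2916
r = -1104 / √(1246 × 2916) = -1104 / 1906.1312 ≈ -0.579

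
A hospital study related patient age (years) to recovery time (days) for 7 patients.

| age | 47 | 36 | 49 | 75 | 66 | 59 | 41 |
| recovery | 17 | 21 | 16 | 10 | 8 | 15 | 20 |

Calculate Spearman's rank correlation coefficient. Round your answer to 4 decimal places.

Rank age: 3, 1, 4, 7, 6, 5, 2
Rank recovery: 5, 7, 4, 2, 1, 3, 6
d = rank(age) − rank(recovery): -2, -6, 0, 5, 5, 2, -4; Σd² = 110
ρ = 1 − 6Σd² / [n(n²−1)] = 1 − 6×110 / (7×48) = 1 − 660/336 ≈ -0.9643

-0.9643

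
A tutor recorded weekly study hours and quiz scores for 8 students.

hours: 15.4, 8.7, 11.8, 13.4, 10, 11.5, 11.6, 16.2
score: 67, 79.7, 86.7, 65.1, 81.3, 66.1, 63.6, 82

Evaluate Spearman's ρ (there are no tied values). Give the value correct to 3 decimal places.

Rank hours: 7, 1, 5, 6, 2, 3, 4, 8
Rank score: 4, 5, 8, 2, 6, 3, 1, 7
d = rank(hours) − rank(score): 3, -4, -3, 4, -4, 0, 3, 1; Σd² = 76
ρ = 1 − 6Σd² / [n(n²−1)] = 1 − 6×76 / (8×63) = 1 − 456/504 ≈ 0.095

0.095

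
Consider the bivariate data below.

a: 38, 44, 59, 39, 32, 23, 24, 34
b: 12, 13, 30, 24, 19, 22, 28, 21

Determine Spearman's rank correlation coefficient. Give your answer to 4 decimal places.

0.0238

Rank a: 5, 7, 8, 6, 3, 1, 2, 4
Rank b: 1, 2, 8, 6, 3, 5, 7, 4
d = rank(a) − rank(b): 4, 5, 0, 0, 0, -4, -5, 0; Σd² = 82
ρ = 1 − 6Σd² / [n(n²−1)] = 1 − 6×82 / (8×63) = 1 − 492/504 ≈ 0.0238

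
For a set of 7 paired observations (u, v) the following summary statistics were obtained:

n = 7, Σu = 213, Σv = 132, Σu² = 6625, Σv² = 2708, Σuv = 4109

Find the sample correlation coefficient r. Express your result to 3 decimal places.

r = (nΣuv − ΣuΣv) / √[(nΣu² − (Σu)²)(nΣv² − (Σv)²)]
Numerator: 7×4109 − 213×132 = 647
Denominator: √[(46375 − 45369)(18956 − 17424)] = √[1006 × 1532] = 1241.4475
r = 647 / 1241.4475 ≈ 0.521

0.521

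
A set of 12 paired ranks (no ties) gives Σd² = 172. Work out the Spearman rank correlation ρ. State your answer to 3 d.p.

0.399

ρ = 1 − 6Σd² / [n(n²−1)] = 1 − 6×172 / (12×143)
  = 1 − 1032/1716 = 1 − 0.6014 ≈ 0.399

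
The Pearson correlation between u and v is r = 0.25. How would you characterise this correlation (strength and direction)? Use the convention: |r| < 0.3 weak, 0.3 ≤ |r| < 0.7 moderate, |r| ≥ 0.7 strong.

r = 0.25 > 0 so the relationship is positive.
|r| = 0.25, which falls in the weak range.

weak positive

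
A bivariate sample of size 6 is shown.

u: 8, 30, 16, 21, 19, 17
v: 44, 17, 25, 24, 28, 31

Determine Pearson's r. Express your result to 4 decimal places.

n = 6, Σu = 111, Σv = 169, Σu² = 2311, Σv² = 5171, Σuv = 2825
nΣuv − ΣuΣv = 16950 − 18759 = -1809
nΣu² − (Σu)² = 13866 − 12321 = 1545; nΣv² − (Σv)² = 31026 − 28561 = 2465
r = -1809 / √(1545 × 2465) = -1809 / 1951.5186 ≈ -0.9270

-0.9270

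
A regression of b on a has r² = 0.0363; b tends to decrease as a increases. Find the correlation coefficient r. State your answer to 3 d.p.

-0.191

|r| = √0.0363 = 0.191
The association is negative, so r = −0.191.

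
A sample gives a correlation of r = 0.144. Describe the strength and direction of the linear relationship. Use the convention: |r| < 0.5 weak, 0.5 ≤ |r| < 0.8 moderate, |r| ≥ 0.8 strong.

r = 0.144 > 0 so the relationship is positive.
|r| = 0.144, which falls in the weak range.

weak positive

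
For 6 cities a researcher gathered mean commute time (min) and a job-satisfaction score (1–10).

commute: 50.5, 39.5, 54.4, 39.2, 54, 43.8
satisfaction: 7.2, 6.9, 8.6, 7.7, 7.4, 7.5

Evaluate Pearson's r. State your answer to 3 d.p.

0.461

n = 6, Σx = 281.4, Σy = 45.3, Σx² = 13440.94, Σy² = 343.71, Σxy = 2133.93
nΣxy − ΣxΣy = 12803.58 − 12747.42 = 56.16
nΣx² − (Σx)² = 80645.64 − 79185.96 = 1459.68; nΣy² − (Σy)² = 2062.26 − 2052.09 = 10.17
r = 56.16 / √(1459.68 × 10.17) = 56.16 / 121.8398 ≈ 0.461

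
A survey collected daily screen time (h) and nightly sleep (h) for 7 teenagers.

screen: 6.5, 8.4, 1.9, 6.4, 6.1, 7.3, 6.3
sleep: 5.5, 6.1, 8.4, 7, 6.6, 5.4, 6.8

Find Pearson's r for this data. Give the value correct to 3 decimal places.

n = 7, Σx = 42.9, Σy = 45.8, Σx² = 287.57, Σy² = 305.98, Σxy = 270.27
nΣxy − ΣxΣy = 1891.89 − 1964.82 = -72.93
nΣx² − (Σx)² = 2012.99 − 1840.41 = 172.58; nΣy² − (Σy)² = 2141.86 − 2097.64 = 44.22
r = -72.93 / √(172.58 × 44.22) = -72.93 / 87.3584 ≈ -0.835

-0.835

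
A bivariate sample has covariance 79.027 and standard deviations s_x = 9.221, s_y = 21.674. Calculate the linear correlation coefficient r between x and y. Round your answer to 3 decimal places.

0.395

r = Cov(x,y) / (s_x · s_y) = 79.027 / (9.221 × 21.674)
  = 79.027 / 199.8560 ≈ 0.395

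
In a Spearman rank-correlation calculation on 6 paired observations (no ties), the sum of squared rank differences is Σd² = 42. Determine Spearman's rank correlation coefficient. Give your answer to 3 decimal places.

-0.200

ρ = 1 − 6Σd² / [n(n²−1)] = 1 − 6×42 / (6×35)
  = 1 − 252/210 = 1 − 1.2000 ≈ -0.200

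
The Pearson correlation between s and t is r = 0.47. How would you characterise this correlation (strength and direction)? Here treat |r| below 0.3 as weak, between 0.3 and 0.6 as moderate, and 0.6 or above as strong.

r = 0.47 > 0 so the relationship is positive.
|r| = 0.47, which falls in the moderate range.

moderate positive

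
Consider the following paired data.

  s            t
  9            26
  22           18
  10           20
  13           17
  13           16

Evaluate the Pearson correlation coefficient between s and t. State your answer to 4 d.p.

-0.5004

n = 5, Σs = 67, Σt = 97, Σs² = 1003, Σt² = 1945, Σst = 1259
nΣst − ΣsΣt = 6295 − 6499 = -204
nΣs² − (Σs)² = 5015 − 4489 = 526; nΣt² − (Σt)² = 9725 − 9409 = 316
r = -204 / √(526 × 316) = -204 / 407.6960 ≈ -0.5004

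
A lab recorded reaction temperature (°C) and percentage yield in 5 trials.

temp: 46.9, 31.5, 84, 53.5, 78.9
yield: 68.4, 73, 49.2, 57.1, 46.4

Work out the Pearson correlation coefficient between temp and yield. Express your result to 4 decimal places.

n = 5, Σx = 294.8, Σy = 294.1, Σx² = 19335.32, Σy² = 17841.57, Σxy = 16356.07
nΣxy − ΣxΣy = 81780.35 − 86700.68 = -4920.33
nΣx² − (Σx)² = 96676.6 − 86907.04 = 9769.56; nΣy² − (Σy)² = 89207.85 − 86494.81 = 2713.04
r = -4920.33 / √(9769.56 × 2713.04) = -4920.33 / 5148.3208 ≈ -0.9557

-0.9557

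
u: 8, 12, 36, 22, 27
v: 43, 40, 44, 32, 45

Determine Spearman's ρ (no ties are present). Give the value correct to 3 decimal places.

Rank u: 1, 2, 5, 3, 4
Rank v: 3, 2, 4, 1, 5
d = rank(u) − rank(v): -2, 0, 1, 2, -1; Σd² = 10
ρ = 1 − 6Σd² / [n(n²−1)] = 1 − 6×10 / (5×24) = 1 − 60/120 ≈ 0.500

0.500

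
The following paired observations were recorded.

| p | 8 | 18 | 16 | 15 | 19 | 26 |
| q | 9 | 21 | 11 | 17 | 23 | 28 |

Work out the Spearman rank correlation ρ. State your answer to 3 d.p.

Rank p: 1, 4, 3, 2, 5, 6
Rank q: 1, 4, 2, 3, 5, 6
d = rank(p) − rank(q): 0, 0, 1, -1, 0, 0; Σd² = 2
ρ = 1 − 6Σd² / [n(n²−1)] = 1 − 6×2 / (6×35) = 1 − 12/210 ≈ 0.943

0.943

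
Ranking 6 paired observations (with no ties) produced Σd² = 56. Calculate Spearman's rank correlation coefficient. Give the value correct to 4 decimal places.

ρ = 1 − 6Σd² / [n(n²−1)] = 1 − 6×56 / (6×35)
  = 1 − 336/210 = 1 − 1.60000 ≈ -0.6000

-0.6000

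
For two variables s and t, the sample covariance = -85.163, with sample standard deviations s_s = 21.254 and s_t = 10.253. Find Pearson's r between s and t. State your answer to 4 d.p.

-0.3908

r = Cov(s,t) / (s_s · s_t) = -85.163 / (21.254 × 10.253)
  = -85.163 / 217.9173 ≈ -0.3908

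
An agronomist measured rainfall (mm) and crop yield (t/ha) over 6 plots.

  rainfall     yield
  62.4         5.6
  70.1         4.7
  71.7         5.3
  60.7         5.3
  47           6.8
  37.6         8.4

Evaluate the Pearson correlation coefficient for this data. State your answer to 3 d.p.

-0.953

n = 6, Σx = 349.5, Σy = 36.1, Σx² = 21255.91, Σy² = 226.43, Σxy = 2016.07
nΣxy − ΣxΣy = 12096.42 − 12616.95 = -520.53
nΣx² − (Σx)² = 127535.46 − 122150.25 = 5385.21; nΣy² − (Σy)² = 1358.58 − 1303.21 = 55.37
r = -520.53 / √(5385.21 × 55.37) = -520.53 / 546.0578 ≈ -0.953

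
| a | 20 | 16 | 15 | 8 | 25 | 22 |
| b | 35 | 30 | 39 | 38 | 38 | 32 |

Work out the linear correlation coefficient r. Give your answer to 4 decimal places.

n = 6, Σa = 106, Σb = 212, Σa² = 2054, Σb² = 7558, Σab = 3723
nΣab − ΣaΣb = 22338 − 22472 = -134
nΣa² − (Σa)² = 12324 − 11236 = 1088; nΣb² − (Σb)² = 45348 − 44944 = 404
r = -134 / √(1088 × 404) = -134 / 662.9872 ≈ -0.2021

-0.2021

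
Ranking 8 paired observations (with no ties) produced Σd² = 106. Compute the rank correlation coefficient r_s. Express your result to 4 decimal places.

-0.2619

ρ = 1 − 6Σd² / [n(n²−1)] = 1 − 6×106 / (8×63)
  = 1 − 636/504 = 1 − 1.26190 ≈ -0.2619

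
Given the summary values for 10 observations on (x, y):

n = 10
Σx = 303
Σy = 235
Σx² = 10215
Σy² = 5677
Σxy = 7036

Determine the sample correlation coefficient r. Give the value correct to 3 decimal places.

-0.211

r = (nΣxy − ΣxΣy) / √[(nΣx² − (Σx)²)(nΣy² − (Σy)²)]
Numerator: 10×7036 − 303×235 = -845
Denominator: √[(102150 − 91809)(56770 − 55225)] = √[10341 × 1545] = 3997.1046
r = -845 / 3997.1046 ≈ -0.211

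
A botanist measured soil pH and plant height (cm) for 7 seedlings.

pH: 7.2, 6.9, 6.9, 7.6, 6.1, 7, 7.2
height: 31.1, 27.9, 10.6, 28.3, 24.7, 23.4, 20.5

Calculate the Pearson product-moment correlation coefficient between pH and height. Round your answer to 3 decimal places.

0.192

n = 7, Σx = 48.9, Σy = 166.5, Σx² = 342.87, Σy² = 4236.77, Σxy = 1166.72
nΣxy − ΣxΣy = 8167.04 − 8141.85 = 25.19
nΣx² − (Σx)² = 2400.09 − 2391.21 = 8.88; nΣy² − (Σy)² = 29657.39 − 27722.25 = 1935.14
r = 25.19 / √(8.88 × 1935.14) = 25.19 / 131.0879 ≈ 0.192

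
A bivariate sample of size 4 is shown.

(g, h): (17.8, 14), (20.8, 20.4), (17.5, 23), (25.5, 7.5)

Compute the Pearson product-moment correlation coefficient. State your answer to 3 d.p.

n = 4, Σg = 81.6, Σh = 64.9, Σg² = 1705.98, Σh² = 1197.41, Σgh = 1267.27
nΣgh − ΣgΣh = 5069.08 − 5295.84 = -226.76
nΣg² − (Σg)² = 6823.92 − 6658.56 = 165.36; nΣh² − (Σh)² = 4789.64 − 4212.01 = 577.63
r = -226.76 / √(165.36 × 577.63) = -226.76 / 309.0581 ≈ -0.734

-0.734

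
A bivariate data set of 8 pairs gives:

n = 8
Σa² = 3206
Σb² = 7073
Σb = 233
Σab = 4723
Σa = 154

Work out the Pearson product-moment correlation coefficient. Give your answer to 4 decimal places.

0.9033

r = (nΣab − ΣaΣb) / √[(nΣa² − (Σa)²)(nΣb² − (Σb)²)]
Numerator: 8×4723 − 154×233 = 1902
Denominator: √[(25648 − 23716)(56584 − 54289)] = √[1932 × 2295] = 2105.6923
r = 1902 / 2105.6923 ≈ 0.9033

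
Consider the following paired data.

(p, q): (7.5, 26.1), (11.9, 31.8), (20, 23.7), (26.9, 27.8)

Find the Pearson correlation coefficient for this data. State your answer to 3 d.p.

n = 4, Σp = 66.3, Σq = 109.4, Σp² = 1321.47, Σq² = 3026.98, Σpq = 1795.99
nΣpq − ΣpΣq = 7183.96 − 7253.22 = -69.26
nΣp² − (Σp)² = 5285.88 − 4395.69 = 890.19; nΣq² − (Σq)² = 12107.92 − 11968.36 = 139.56
r = -69.26 / √(890.19 × 139.56) = -69.26 / 352.4697 ≈ -0.196

-0.196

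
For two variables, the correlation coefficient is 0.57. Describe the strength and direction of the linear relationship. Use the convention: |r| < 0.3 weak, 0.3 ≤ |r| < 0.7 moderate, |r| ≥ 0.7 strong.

r = 0.57 > 0 so the relationship is positive.
|r| = 0.57, which falls in the moderate range.

moderate positive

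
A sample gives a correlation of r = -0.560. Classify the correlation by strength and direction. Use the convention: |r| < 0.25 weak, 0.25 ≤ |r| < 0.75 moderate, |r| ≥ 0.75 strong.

moderate negative

r = -0.560 < 0 so the relationship is negative.
|r| = 0.560, which falls in the moderate range.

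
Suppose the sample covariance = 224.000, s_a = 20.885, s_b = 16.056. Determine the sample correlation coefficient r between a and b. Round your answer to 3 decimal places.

0.668

r = Cov(a,b) / (s_a · s_b) = 224.000 / (20.885 × 16.056)
  = 224.000 / 335.3296 ≈ 0.668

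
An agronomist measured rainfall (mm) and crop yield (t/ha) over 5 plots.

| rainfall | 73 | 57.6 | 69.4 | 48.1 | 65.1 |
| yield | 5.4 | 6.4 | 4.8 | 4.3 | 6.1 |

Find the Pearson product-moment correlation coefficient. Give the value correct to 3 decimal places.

n = 5, Σx = 313.2, Σy = 27, Σx² = 20014.74, Σy² = 148.86, Σxy = 1699.9
nΣxy − ΣxΣy = 8499.5 − 8456.4 = 43.1
nΣx² − (Σx)² = 100073.7 − 98094.24 = 1979.46; nΣy² − (Σy)² = 744.3 − 729 = 15.3
r = 43.1 / √(1979.46 × 15.3) = 43.1 / 174.0280 ≈ 0.248

0.248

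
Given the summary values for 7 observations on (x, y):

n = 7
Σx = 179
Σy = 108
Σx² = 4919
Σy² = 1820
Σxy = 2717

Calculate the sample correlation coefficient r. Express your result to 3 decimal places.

-0.195

r = (nΣxy − ΣxΣy) / √[(nΣx² − (Σx)²)(nΣy² − (Σy)²)]
Numerator: 7×2717 − 179×108 = -313
Denominator: √[(34433 − 32041)(12740 − 11664)] = √[2392 × 1076] = 1604.3042
r = -313 / 1604.3042 ≈ -0.195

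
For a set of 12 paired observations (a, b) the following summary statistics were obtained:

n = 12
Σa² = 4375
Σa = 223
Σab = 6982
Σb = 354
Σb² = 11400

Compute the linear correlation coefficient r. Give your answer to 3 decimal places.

r = (nΣab − ΣaΣb) / √[(nΣa² − (Σa)²)(nΣb² − (Σb)²)]
Numerator: 12×6982 − 223×354 = 4842
Denominator: √[(52500 − 49729)(136800 − 125316)] = √[2771 × 11484] = 5641.1137
r = 4842 / 5641.1137 ≈ 0.858

0.858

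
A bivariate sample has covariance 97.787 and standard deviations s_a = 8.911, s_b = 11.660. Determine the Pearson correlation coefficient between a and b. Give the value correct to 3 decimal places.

0.941

r = Cov(a,b) / (s_a · s_b) = 97.787 / (8.911 × 11.660)
  = 97.787 / 103.9023 ≈ 0.941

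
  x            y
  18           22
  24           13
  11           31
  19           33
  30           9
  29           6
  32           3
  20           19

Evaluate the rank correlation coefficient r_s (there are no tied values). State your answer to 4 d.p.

Rank x: 2, 5, 1, 3, 7, 6, 8, 4
Rank y: 6, 4, 7, 8, 3, 2, 1, 5
d = rank(x) − rank(y): -4, 1, -6, -5, 4, 4, 7, -1; Σd² = 160
ρ = 1 − 6Σd² / [n(n²−1)] = 1 − 6×160 / (8×63) = 1 − 960/504 ≈ -0.9048

-0.9048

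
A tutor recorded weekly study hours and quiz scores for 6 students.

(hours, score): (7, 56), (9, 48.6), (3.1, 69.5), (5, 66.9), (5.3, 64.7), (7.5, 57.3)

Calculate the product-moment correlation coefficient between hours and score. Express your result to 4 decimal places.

n = 6, Σx = 36.9, Σy = 363, Σx² = 248.95, Σy² = 22273.2, Σxy = 2152.01
nΣxy − ΣxΣy = 12912.06 − 13394.7 = -482.64
nΣx² − (Σx)² = 1493.7 − 1361.61 = 132.09; nΣy² − (Σy)² = 133639.2 − 131769 = 1870.2
r = -482.64 / √(132.09 × 1870.2) = -482.64 / 497.0259 ≈ -0.9711

-0.9711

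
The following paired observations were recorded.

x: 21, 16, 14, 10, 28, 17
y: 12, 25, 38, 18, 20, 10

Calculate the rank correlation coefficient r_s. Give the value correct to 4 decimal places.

Rank x: 5, 3, 2, 1, 6, 4
Rank y: 2, 5, 6, 3, 4, 1
d = rank(x) − rank(y): 3, -2, -4, -2, 2, 3; Σd² = 46
ρ = 1 − 6Σd² / [n(n²−1)] = 1 − 6×46 / (6×35) = 1 − 276/210 ≈ -0.3143

-0.3143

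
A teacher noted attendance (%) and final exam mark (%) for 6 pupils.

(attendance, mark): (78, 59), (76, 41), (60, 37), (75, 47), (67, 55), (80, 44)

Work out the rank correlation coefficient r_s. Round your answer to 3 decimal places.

0.314

Rank attendance: 5, 4, 1, 3, 2, 6
Rank mark: 6, 2, 1, 4, 5, 3
d = rank(attendance) − rank(mark): -1, 2, 0, -1, -3, 3; Σd² = 24
ρ = 1 − 6Σd² / [n(n²−1)] = 1 − 6×24 / (6×35) = 1 − 144/210 ≈ 0.314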